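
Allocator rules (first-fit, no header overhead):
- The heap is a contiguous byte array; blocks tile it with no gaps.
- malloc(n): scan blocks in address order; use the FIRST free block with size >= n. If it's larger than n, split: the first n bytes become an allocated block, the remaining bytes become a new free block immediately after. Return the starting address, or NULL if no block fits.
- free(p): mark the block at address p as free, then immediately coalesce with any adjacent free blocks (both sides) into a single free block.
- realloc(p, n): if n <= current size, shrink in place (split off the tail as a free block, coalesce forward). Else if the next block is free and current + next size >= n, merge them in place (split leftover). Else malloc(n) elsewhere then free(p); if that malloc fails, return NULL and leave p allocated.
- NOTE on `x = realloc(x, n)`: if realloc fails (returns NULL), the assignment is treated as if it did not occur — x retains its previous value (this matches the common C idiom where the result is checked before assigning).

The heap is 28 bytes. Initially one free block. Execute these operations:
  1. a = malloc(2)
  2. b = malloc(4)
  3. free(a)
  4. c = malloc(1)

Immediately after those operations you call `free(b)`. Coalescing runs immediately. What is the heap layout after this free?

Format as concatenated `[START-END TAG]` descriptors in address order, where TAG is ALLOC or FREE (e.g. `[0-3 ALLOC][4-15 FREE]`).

Op 1: a = malloc(2) -> a = 0; heap: [0-1 ALLOC][2-27 FREE]
Op 2: b = malloc(4) -> b = 2; heap: [0-1 ALLOC][2-5 ALLOC][6-27 FREE]
Op 3: free(a) -> (freed a); heap: [0-1 FREE][2-5 ALLOC][6-27 FREE]
Op 4: c = malloc(1) -> c = 0; heap: [0-0 ALLOC][1-1 FREE][2-5 ALLOC][6-27 FREE]
free(b): b = 2 -> block [2-5 ALLOC]; mark free, coalesce with adjacent free neighbors -> [0-0 ALLOC][1-27 FREE]

Answer: [0-0 ALLOC][1-27 FREE]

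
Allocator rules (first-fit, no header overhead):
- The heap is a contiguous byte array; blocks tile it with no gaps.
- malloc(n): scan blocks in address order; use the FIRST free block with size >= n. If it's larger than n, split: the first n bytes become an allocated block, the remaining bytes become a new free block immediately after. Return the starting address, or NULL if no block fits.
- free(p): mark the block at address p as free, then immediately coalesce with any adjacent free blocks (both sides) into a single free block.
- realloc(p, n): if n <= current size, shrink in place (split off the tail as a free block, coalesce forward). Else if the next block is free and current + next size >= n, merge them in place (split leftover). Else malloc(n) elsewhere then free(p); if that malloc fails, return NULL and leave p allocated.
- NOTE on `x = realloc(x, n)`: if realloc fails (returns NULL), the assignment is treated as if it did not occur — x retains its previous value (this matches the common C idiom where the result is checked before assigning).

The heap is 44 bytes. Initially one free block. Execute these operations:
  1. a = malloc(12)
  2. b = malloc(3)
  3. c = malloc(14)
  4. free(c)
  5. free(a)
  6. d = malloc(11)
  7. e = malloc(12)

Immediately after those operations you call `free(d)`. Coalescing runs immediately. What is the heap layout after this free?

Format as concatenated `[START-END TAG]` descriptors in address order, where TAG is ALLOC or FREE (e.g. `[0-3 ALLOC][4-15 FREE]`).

Op 1: a = malloc(12) -> a = 0; heap: [0-11 ALLOC][12-43 FREE]
Op 2: b = malloc(3) -> b = 12; heap: [0-11 ALLOC][12-14 ALLOC][15-43 FREE]
Op 3: c = malloc(14) -> c = 15; heap: [0-11 ALLOC][12-14 ALLOC][15-28 ALLOC][29-43 FREE]
Op 4: free(c) -> (freed c); heap: [0-11 ALLOC][12-14 ALLOC][15-43 FREE]
Op 5: free(a) -> (freed a); heap: [0-11 FREE][12-14 ALLOC][15-43 FREE]
Op 6: d = malloc(11) -> d = 0; heap: [0-10 ALLOC][11-11 FREE][12-14 ALLOC][15-43 FREE]
Op 7: e = malloc(12) -> e = 15; heap: [0-10 ALLOC][11-11 FREE][12-14 ALLOC][15-26 ALLOC][27-43 FREE]
free(d): d = 0 -> block [0-10 ALLOC]; mark free, coalesce with adjacent free neighbors -> [0-11 FREE][12-14 ALLOC][15-26 ALLOC][27-43 FREE]

Answer: [0-11 FREE][12-14 ALLOC][15-26 ALLOC][27-43 FREE]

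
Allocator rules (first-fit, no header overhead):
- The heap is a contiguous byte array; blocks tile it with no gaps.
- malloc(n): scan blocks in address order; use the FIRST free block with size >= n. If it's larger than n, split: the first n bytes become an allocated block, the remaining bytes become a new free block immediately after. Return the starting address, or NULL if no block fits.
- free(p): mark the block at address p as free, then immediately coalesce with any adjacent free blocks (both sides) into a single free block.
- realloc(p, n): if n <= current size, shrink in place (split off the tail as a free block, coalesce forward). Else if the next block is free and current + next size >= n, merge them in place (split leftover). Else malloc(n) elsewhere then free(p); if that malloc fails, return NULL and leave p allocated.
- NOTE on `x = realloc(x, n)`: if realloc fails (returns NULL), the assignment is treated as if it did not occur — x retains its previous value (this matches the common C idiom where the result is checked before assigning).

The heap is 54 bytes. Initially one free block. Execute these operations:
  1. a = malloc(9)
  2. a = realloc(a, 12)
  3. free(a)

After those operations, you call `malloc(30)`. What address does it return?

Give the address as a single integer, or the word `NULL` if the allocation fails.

Answer: 0

Derivation:
Op 1: a = malloc(9) -> a = 0; heap: [0-8 ALLOC][9-53 FREE]
Op 2: a = realloc(a, 12) -> a = 0; heap: [0-11 ALLOC][12-53 FREE]
Op 3: free(a) -> (freed a); heap: [0-53 FREE]
malloc(30): first-fit scan over [0-53 FREE] -> 0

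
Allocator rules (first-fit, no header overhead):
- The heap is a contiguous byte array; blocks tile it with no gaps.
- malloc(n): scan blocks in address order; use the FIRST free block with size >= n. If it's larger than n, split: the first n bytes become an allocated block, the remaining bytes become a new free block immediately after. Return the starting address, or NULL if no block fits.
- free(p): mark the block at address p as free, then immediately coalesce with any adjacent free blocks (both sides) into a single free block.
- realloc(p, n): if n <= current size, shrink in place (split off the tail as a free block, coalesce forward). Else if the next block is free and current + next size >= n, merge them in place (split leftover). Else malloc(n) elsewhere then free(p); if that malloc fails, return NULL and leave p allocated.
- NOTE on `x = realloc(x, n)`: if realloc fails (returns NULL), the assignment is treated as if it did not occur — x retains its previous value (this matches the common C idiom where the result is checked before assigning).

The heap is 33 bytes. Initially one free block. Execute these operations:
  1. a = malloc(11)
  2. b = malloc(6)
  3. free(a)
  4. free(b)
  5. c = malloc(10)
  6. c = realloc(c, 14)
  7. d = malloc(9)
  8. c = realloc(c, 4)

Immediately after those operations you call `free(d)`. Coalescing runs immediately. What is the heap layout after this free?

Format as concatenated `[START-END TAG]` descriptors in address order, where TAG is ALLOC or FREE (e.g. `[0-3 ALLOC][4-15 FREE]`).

Op 1: a = malloc(11) -> a = 0; heap: [0-10 ALLOC][11-32 FREE]
Op 2: b = malloc(6) -> b = 11; heap: [0-10 ALLOC][11-16 ALLOC][17-32 FREE]
Op 3: free(a) -> (freed a); heap: [0-10 FREE][11-16 ALLOC][17-32 FREE]
Op 4: free(b) -> (freed b); heap: [0-32 FREE]
Op 5: c = malloc(10) -> c = 0; heap: [0-9 ALLOC][10-32 FREE]
Op 6: c = realloc(c, 14) -> c = 0; heap: [0-13 ALLOC][14-32 FREE]
Op 7: d = malloc(9) -> d = 14; heap: [0-13 ALLOC][14-22 ALLOC][23-32 FREE]
Op 8: c = realloc(c, 4) -> c = 0; heap: [0-3 ALLOC][4-13 FREE][14-22 ALLOC][23-32 FREE]
free(d): d = 14 -> block [14-22 ALLOC]; mark free, coalesce with adjacent free neighbors -> [0-3 ALLOC][4-32 FREE]

Answer: [0-3 ALLOC][4-32 FREE]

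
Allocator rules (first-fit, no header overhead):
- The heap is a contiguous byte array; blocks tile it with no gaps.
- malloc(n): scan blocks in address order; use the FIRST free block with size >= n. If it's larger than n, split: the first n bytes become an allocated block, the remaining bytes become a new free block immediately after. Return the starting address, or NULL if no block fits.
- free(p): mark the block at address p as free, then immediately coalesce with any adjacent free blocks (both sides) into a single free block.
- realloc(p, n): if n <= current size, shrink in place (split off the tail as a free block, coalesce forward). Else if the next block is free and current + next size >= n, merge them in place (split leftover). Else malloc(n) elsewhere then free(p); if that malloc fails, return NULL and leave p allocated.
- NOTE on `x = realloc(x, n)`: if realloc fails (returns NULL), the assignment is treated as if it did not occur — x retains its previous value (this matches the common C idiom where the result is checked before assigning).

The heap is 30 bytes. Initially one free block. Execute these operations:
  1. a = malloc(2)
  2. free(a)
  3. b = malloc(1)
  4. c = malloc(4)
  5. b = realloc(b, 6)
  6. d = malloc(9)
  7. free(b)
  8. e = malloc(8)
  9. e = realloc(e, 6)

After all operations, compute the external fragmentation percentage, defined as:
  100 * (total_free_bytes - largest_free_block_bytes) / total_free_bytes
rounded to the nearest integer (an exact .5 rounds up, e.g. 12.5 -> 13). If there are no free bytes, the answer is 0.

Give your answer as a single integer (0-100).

Answer: 45

Derivation:
Op 1: a = malloc(2) -> a = 0; heap: [0-1 ALLOC][2-29 FREE]
Op 2: free(a) -> (freed a); heap: [0-29 FREE]
Op 3: b = malloc(1) -> b = 0; heap: [0-0 ALLOC][1-29 FREE]
Op 4: c = malloc(4) -> c = 1; heap: [0-0 ALLOC][1-4 ALLOC][5-29 FREE]
Op 5: b = realloc(b, 6) -> b = 5; heap: [0-0 FREE][1-4 ALLOC][5-10 ALLOC][11-29 FREE]
Op 6: d = malloc(9) -> d = 11; heap: [0-0 FREE][1-4 ALLOC][5-10 ALLOC][11-19 ALLOC][20-29 FREE]
Op 7: free(b) -> (freed b); heap: [0-0 FREE][1-4 ALLOC][5-10 FREE][11-19 ALLOC][20-29 FREE]
Op 8: e = malloc(8) -> e = 20; heap: [0-0 FREE][1-4 ALLOC][5-10 FREE][11-19 ALLOC][20-27 ALLOC][28-29 FREE]
Op 9: e = realloc(e, 6) -> e = 20; heap: [0-0 FREE][1-4 ALLOC][5-10 FREE][11-19 ALLOC][20-25 ALLOC][26-29 FREE]
Free blocks: [1 6 4] total_free=11 largest=6 -> 100*(11-6)/11 = 500/11 ≈ 45.455 -> rounds to 45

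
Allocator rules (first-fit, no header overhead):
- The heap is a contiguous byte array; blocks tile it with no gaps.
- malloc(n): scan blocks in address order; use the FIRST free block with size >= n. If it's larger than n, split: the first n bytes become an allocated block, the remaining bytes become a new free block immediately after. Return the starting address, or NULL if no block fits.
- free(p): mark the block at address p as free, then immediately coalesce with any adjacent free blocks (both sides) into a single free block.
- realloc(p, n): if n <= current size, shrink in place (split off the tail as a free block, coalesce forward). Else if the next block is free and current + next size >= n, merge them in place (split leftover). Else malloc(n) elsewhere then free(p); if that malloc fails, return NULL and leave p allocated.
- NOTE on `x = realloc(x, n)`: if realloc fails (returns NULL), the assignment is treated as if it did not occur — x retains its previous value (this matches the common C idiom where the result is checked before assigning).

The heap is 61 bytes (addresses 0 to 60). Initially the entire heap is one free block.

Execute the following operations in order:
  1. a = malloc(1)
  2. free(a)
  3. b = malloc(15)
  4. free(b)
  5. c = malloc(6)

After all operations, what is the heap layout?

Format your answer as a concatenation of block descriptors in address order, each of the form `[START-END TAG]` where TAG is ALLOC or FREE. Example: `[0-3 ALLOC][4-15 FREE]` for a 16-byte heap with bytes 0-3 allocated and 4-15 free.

Answer: [0-5 ALLOC][6-60 FREE]

Derivation:
Op 1: a = malloc(1) -> a = 0; heap: [0-0 ALLOC][1-60 FREE]
Op 2: free(a) -> (freed a); heap: [0-60 FREE]
Op 3: b = malloc(15) -> b = 0; heap: [0-14 ALLOC][15-60 FREE]
Op 4: free(b) -> (freed b); heap: [0-60 FREE]
Op 5: c = malloc(6) -> c = 0; heap: [0-5 ALLOC][6-60 FREE]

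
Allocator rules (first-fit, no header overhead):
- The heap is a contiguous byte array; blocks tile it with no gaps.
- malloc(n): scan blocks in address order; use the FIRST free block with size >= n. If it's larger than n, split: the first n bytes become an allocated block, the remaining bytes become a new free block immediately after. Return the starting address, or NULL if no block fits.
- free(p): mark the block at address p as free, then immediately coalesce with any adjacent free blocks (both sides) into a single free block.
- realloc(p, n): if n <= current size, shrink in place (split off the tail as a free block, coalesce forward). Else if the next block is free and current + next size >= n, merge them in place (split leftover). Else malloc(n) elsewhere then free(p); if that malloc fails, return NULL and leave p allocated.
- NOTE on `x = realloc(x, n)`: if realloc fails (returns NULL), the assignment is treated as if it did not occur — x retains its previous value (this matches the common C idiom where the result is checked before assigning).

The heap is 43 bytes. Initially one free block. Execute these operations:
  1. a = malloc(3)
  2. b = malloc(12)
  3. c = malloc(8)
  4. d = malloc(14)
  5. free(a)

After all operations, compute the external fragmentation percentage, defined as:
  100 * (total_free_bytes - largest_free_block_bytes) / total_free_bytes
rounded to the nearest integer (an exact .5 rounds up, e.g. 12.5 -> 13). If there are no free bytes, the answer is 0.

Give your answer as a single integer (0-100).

Op 1: a = malloc(3) -> a = 0; heap: [0-2 ALLOC][3-42 FREE]
Op 2: b = malloc(12) -> b = 3; heap: [0-2 ALLOC][3-14 ALLOC][15-42 FREE]
Op 3: c = malloc(8) -> c = 15; heap: [0-2 ALLOC][3-14 ALLOC][15-22 ALLOC][23-42 FREE]
Op 4: d = malloc(14) -> d = 23; heap: [0-2 ALLOC][3-14 ALLOC][15-22 ALLOC][23-36 ALLOC][37-42 FREE]
Op 5: free(a) -> (freed a); heap: [0-2 FREE][3-14 ALLOC][15-22 ALLOC][23-36 ALLOC][37-42 FREE]
Free blocks: [3 6] total_free=9 largest=6 -> 100*(9-6)/9 = 300/9 ≈ 33.333 -> rounds to 33

Answer: 33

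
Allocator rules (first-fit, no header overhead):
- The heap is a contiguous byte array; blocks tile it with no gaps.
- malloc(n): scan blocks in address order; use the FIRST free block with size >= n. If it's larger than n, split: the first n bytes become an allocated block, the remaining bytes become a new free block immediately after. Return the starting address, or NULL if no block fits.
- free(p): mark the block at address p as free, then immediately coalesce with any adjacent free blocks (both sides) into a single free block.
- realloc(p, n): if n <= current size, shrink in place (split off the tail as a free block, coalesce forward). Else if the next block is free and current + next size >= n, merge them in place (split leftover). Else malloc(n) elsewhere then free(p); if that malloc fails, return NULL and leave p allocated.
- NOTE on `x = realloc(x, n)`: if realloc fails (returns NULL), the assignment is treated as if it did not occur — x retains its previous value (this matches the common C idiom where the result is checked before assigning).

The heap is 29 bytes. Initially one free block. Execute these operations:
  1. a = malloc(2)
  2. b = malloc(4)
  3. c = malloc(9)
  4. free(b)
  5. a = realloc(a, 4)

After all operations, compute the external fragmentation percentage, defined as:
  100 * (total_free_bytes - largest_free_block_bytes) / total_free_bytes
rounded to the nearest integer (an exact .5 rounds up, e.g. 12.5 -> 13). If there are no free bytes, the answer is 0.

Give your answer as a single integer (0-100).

Answer: 13

Derivation:
Op 1: a = malloc(2) -> a = 0; heap: [0-1 ALLOC][2-28 FREE]
Op 2: b = malloc(4) -> b = 2; heap: [0-1 ALLOC][2-5 ALLOC][6-28 FREE]
Op 3: c = malloc(9) -> c = 6; heap: [0-1 ALLOC][2-5 ALLOC][6-14 ALLOC][15-28 FREE]
Op 4: free(b) -> (freed b); heap: [0-1 ALLOC][2-5 FREE][6-14 ALLOC][15-28 FREE]
Op 5: a = realloc(a, 4) -> a = 0; heap: [0-3 ALLOC][4-5 FREE][6-14 ALLOC][15-28 FREE]
Free blocks: [2 14] total_free=16 largest=14 -> 100*(16-14)/16 = 200/16 = 12.5 -> rounds to 13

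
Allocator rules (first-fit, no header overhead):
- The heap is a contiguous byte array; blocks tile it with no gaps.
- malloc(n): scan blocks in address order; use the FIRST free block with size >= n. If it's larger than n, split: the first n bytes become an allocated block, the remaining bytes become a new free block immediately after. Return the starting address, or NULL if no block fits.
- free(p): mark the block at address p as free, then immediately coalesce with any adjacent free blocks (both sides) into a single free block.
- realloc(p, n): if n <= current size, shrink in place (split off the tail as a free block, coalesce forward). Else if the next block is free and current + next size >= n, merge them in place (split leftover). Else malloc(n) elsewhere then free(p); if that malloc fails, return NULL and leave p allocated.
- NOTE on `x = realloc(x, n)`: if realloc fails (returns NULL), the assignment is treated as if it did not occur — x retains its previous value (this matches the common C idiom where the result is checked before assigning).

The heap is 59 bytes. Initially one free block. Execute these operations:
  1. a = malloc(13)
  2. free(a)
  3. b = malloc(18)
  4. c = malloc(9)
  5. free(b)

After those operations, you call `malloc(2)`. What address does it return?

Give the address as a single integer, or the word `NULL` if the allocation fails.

Op 1: a = malloc(13) -> a = 0; heap: [0-12 ALLOC][13-58 FREE]
Op 2: free(a) -> (freed a); heap: [0-58 FREE]
Op 3: b = malloc(18) -> b = 0; heap: [0-17 ALLOC][18-58 FREE]
Op 4: c = malloc(9) -> c = 18; heap: [0-17 ALLOC][18-26 ALLOC][27-58 FREE]
Op 5: free(b) -> (freed b); heap: [0-17 FREE][18-26 ALLOC][27-58 FREE]
malloc(2): first-fit scan over [0-17 FREE][18-26 ALLOC][27-58 FREE] -> 0

Answer: 0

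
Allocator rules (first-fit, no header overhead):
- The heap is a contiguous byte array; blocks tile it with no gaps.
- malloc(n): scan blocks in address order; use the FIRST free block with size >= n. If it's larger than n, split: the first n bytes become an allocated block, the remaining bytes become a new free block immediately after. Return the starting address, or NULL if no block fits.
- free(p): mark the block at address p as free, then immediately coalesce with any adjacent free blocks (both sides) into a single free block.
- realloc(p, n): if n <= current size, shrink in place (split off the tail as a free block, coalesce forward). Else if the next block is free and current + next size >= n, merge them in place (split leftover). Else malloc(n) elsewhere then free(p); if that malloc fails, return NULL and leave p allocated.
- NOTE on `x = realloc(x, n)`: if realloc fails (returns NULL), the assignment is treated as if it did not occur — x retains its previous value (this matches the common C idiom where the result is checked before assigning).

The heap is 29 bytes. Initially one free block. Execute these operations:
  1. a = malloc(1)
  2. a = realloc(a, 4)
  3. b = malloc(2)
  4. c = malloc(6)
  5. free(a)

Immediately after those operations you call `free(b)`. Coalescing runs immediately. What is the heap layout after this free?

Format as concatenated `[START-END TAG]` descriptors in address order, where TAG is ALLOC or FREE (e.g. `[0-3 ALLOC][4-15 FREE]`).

Op 1: a = malloc(1) -> a = 0; heap: [0-0 ALLOC][1-28 FREE]
Op 2: a = realloc(a, 4) -> a = 0; heap: [0-3 ALLOC][4-28 FREE]
Op 3: b = malloc(2) -> b = 4; heap: [0-3 ALLOC][4-5 ALLOC][6-28 FREE]
Op 4: c = malloc(6) -> c = 6; heap: [0-3 ALLOC][4-5 ALLOC][6-11 ALLOC][12-28 FREE]
Op 5: free(a) -> (freed a); heap: [0-3 FREE][4-5 ALLOC][6-11 ALLOC][12-28 FREE]
free(b): b = 4 -> block [4-5 ALLOC]; mark free, coalesce with adjacent free neighbors -> [0-5 FREE][6-11 ALLOC][12-28 FREE]

Answer: [0-5 FREE][6-11 ALLOC][12-28 FREE]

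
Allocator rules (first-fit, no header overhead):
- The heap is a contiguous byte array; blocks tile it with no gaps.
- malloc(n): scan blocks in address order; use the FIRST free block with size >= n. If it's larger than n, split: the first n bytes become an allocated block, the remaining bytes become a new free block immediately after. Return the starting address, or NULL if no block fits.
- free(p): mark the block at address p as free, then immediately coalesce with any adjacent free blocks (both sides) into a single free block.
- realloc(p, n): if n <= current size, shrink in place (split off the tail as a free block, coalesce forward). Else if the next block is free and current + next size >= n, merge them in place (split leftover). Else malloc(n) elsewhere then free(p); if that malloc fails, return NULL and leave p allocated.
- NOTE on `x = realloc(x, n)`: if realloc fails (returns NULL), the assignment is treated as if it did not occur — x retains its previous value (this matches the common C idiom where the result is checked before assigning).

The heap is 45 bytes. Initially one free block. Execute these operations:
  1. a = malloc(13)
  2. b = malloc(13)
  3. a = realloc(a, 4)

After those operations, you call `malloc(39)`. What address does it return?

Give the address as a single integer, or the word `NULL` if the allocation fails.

Op 1: a = malloc(13) -> a = 0; heap: [0-12 ALLOC][13-44 FREE]
Op 2: b = malloc(13) -> b = 13; heap: [0-12 ALLOC][13-25 ALLOC][26-44 FREE]
Op 3: a = realloc(a, 4) -> a = 0; heap: [0-3 ALLOC][4-12 FREE][13-25 ALLOC][26-44 FREE]
malloc(39): first-fit scan over [0-3 ALLOC][4-12 FREE][13-25 ALLOC][26-44 FREE] -> NULL

Answer: NULL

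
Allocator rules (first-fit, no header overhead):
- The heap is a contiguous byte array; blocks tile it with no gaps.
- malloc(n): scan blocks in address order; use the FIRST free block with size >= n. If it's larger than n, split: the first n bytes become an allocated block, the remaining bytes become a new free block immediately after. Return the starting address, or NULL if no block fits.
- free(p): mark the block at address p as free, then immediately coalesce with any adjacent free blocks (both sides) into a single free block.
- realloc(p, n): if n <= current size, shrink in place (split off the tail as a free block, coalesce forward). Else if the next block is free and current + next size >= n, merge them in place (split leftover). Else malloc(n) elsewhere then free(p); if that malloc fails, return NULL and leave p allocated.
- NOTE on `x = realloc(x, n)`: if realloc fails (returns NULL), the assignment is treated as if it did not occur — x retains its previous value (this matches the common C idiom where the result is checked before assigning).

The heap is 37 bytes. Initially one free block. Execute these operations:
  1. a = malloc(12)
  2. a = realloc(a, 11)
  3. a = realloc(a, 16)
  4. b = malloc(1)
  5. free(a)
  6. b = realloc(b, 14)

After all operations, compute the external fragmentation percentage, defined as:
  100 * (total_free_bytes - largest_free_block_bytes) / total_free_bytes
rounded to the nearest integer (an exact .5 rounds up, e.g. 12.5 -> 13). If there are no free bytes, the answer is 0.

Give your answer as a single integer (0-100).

Op 1: a = malloc(12) -> a = 0; heap: [0-11 ALLOC][12-36 FREE]
Op 2: a = realloc(a, 11) -> a = 0; heap: [0-10 ALLOC][11-36 FREE]
Op 3: a = realloc(a, 16) -> a = 0; heap: [0-15 ALLOC][16-36 FREE]
Op 4: b = malloc(1) -> b = 16; heap: [0-15 ALLOC][16-16 ALLOC][17-36 FREE]
Op 5: free(a) -> (freed a); heap: [0-15 FREE][16-16 ALLOC][17-36 FREE]
Op 6: b = realloc(b, 14) -> b = 16; heap: [0-15 FREE][16-29 ALLOC][30-36 FREE]
Free blocks: [16 7] total_free=23 largest=16 -> 100*(23-16)/23 = 700/23 ≈ 30.435 -> rounds to 30

Answer: 30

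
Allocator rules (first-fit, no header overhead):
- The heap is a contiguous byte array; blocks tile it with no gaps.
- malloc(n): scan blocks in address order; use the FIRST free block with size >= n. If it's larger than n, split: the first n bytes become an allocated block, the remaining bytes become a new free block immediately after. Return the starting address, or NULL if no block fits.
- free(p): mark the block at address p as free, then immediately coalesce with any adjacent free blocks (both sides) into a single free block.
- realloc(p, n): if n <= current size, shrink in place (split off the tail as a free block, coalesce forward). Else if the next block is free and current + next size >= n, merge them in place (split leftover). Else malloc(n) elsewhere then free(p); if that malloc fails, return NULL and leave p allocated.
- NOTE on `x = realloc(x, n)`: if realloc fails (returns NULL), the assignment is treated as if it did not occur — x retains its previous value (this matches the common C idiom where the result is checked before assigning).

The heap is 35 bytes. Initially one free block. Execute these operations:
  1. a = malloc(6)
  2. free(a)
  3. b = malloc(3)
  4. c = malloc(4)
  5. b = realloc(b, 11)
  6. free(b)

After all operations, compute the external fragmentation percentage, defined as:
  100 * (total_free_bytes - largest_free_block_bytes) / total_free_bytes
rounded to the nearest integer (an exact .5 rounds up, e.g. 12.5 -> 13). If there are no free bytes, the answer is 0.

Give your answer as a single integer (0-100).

Answer: 10

Derivation:
Op 1: a = malloc(6) -> a = 0; heap: [0-5 ALLOC][6-34 FREE]
Op 2: free(a) -> (freed a); heap: [0-34 FREE]
Op 3: b = malloc(3) -> b = 0; heap: [0-2 ALLOC][3-34 FREE]
Op 4: c = malloc(4) -> c = 3; heap: [0-2 ALLOC][3-6 ALLOC][7-34 FREE]
Op 5: b = realloc(b, 11) -> b = 7; heap: [0-2 FREE][3-6 ALLOC][7-17 ALLOC][18-34 FREE]
Op 6: free(b) -> (freed b); heap: [0-2 FREE][3-6 ALLOC][7-34 FREE]
Free blocks: [3 28] total_free=31 largest=28 -> 100*(31-28)/31 = 300/31 ≈ 9.677 -> rounds to 10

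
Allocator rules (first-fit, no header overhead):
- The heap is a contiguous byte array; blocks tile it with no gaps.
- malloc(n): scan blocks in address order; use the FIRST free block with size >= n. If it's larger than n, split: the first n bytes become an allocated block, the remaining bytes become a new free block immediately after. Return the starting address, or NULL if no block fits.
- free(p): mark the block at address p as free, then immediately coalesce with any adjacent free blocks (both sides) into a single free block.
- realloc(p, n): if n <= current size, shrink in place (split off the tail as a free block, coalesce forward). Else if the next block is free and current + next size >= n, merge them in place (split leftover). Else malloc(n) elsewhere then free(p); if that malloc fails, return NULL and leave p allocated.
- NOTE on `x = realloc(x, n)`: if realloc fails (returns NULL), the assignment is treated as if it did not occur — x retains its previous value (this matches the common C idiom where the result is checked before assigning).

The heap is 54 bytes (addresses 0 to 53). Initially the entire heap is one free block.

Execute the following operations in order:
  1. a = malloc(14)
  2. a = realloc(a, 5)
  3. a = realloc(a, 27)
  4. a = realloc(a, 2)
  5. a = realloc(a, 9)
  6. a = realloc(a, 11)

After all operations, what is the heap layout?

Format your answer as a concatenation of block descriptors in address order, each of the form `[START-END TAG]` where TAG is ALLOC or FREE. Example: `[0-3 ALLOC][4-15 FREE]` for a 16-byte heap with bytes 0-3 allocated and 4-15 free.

Answer: [0-10 ALLOC][11-53 FREE]

Derivation:
Op 1: a = malloc(14) -> a = 0; heap: [0-13 ALLOC][14-53 FREE]
Op 2: a = realloc(a, 5) -> a = 0; heap: [0-4 ALLOC][5-53 FREE]
Op 3: a = realloc(a, 27) -> a = 0; heap: [0-26 ALLOC][27-53 FREE]
Op 4: a = realloc(a, 2) -> a = 0; heap: [0-1 ALLOC][2-53 FREE]
Op 5: a = realloc(a, 9) -> a = 0; heap: [0-8 ALLOC][9-53 FREE]
Op 6: a = realloc(a, 11) -> a = 0; heap: [0-10 ALLOC][11-53 FREE]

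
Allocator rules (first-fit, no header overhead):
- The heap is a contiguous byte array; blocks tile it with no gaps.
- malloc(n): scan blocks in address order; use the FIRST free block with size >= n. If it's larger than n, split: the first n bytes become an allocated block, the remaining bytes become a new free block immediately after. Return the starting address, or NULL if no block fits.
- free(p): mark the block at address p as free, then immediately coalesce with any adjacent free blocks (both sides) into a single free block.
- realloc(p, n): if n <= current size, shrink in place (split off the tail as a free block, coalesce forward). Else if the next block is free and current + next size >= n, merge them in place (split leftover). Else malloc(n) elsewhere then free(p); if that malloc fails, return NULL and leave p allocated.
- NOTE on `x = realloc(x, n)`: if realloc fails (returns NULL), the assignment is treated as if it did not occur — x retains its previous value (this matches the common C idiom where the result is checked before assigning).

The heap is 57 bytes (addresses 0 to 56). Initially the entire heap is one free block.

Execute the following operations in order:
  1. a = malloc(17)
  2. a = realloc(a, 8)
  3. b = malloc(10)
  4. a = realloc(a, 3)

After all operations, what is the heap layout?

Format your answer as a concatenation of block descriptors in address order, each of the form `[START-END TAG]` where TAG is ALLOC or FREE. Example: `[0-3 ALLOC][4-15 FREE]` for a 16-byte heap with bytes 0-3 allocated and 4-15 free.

Op 1: a = malloc(17) -> a = 0; heap: [0-16 ALLOC][17-56 FREE]
Op 2: a = realloc(a, 8) -> a = 0; heap: [0-7 ALLOC][8-56 FREE]
Op 3: b = malloc(10) -> b = 8; heap: [0-7 ALLOC][8-17 ALLOC][18-56 FREE]
Op 4: a = realloc(a, 3) -> a = 0; heap: [0-2 ALLOC][3-7 FREE][8-17 ALLOC][18-56 FREE]

Answer: [0-2 ALLOC][3-7 FREE][8-17 ALLOC][18-56 FREE]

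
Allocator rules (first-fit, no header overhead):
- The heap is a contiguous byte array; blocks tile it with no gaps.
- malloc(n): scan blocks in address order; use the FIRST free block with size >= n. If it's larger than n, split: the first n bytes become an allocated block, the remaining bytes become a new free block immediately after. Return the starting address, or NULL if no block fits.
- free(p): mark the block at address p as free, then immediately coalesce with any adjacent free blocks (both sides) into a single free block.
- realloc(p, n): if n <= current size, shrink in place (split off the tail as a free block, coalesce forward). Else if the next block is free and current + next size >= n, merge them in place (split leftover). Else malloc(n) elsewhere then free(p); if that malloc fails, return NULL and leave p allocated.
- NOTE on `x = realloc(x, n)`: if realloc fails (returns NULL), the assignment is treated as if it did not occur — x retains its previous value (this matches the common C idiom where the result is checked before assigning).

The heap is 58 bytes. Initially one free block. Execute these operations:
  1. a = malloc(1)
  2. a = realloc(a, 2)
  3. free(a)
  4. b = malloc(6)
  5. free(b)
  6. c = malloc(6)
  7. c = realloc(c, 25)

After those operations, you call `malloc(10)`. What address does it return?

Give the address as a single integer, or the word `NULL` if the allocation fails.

Answer: 25

Derivation:
Op 1: a = malloc(1) -> a = 0; heap: [0-0 ALLOC][1-57 FREE]
Op 2: a = realloc(a, 2) -> a = 0; heap: [0-1 ALLOC][2-57 FREE]
Op 3: free(a) -> (freed a); heap: [0-57 FREE]
Op 4: b = malloc(6) -> b = 0; heap: [0-5 ALLOC][6-57 FREE]
Op 5: free(b) -> (freed b); heap: [0-57 FREE]
Op 6: c = malloc(6) -> c = 0; heap: [0-5 ALLOC][6-57 FREE]
Op 7: c = realloc(c, 25) -> c = 0; heap: [0-24 ALLOC][25-57 FREE]
malloc(10): first-fit scan over [0-24 ALLOC][25-57 FREE] -> 25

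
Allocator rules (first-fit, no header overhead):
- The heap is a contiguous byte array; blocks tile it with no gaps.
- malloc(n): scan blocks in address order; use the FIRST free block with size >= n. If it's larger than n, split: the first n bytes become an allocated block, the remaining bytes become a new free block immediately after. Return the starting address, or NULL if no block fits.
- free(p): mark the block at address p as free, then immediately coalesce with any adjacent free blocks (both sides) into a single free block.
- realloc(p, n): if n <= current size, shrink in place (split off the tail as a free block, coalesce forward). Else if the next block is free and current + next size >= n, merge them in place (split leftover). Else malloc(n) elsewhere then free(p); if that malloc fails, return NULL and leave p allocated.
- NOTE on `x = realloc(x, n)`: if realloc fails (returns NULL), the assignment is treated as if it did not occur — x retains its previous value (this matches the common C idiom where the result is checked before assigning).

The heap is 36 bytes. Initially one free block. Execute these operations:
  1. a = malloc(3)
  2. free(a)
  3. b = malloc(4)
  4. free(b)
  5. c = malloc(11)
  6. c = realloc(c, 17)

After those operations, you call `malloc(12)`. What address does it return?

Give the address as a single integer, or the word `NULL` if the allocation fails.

Op 1: a = malloc(3) -> a = 0; heap: [0-2 ALLOC][3-35 FREE]
Op 2: free(a) -> (freed a); heap: [0-35 FREE]
Op 3: b = malloc(4) -> b = 0; heap: [0-3 ALLOC][4-35 FREE]
Op 4: free(b) -> (freed b); heap: [0-35 FREE]
Op 5: c = malloc(11) -> c = 0; heap: [0-10 ALLOC][11-35 FREE]
Op 6: c = realloc(c, 17) -> c = 0; heap: [0-16 ALLOC][17-35 FREE]
malloc(12): first-fit scan over [0-16 ALLOC][17-35 FREE] -> 17

Answer: 17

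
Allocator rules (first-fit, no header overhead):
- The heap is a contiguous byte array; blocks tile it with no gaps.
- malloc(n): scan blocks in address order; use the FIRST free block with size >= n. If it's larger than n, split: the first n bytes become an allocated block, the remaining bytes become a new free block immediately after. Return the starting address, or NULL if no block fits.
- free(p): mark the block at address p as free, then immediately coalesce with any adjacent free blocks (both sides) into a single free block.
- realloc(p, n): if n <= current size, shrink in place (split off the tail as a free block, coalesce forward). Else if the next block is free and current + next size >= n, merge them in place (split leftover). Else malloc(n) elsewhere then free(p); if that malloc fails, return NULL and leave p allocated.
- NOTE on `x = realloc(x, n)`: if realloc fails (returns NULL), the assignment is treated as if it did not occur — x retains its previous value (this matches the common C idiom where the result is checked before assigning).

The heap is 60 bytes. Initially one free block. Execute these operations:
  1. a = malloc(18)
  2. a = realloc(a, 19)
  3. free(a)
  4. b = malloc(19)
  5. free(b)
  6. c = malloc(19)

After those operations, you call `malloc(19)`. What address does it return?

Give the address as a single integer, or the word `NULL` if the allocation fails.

Answer: 19

Derivation:
Op 1: a = malloc(18) -> a = 0; heap: [0-17 ALLOC][18-59 FREE]
Op 2: a = realloc(a, 19) -> a = 0; heap: [0-18 ALLOC][19-59 FREE]
Op 3: free(a) -> (freed a); heap: [0-59 FREE]
Op 4: b = malloc(19) -> b = 0; heap: [0-18 ALLOC][19-59 FREE]
Op 5: free(b) -> (freed b); heap: [0-59 FREE]
Op 6: c = malloc(19) -> c = 0; heap: [0-18 ALLOC][19-59 FREE]
malloc(19): first-fit scan over [0-18 ALLOC][19-59 FREE] -> 19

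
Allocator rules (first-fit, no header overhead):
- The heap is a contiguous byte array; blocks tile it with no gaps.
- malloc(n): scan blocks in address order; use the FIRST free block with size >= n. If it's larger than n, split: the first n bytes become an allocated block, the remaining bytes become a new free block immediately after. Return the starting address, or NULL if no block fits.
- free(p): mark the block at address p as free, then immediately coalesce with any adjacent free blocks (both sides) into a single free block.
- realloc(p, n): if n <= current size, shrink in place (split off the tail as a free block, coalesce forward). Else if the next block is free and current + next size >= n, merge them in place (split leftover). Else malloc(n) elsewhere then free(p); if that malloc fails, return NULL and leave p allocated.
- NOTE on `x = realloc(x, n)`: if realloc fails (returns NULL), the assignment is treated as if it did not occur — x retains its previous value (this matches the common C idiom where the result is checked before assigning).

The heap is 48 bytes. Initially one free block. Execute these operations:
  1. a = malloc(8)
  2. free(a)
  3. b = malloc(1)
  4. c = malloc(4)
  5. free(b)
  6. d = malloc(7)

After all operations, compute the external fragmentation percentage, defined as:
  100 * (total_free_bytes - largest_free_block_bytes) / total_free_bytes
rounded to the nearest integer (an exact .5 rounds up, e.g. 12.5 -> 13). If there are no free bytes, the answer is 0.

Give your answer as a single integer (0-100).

Answer: 3

Derivation:
Op 1: a = malloc(8) -> a = 0; heap: [0-7 ALLOC][8-47 FREE]
Op 2: free(a) -> (freed a); heap: [0-47 FREE]
Op 3: b = malloc(1) -> b = 0; heap: [0-0 ALLOC][1-47 FREE]
Op 4: c = malloc(4) -> c = 1; heap: [0-0 ALLOC][1-4 ALLOC][5-47 FREE]
Op 5: free(b) -> (freed b); heap: [0-0 FREE][1-4 ALLOC][5-47 FREE]
Op 6: d = malloc(7) -> d = 5; heap: [0-0 FREE][1-4 ALLOC][5-11 ALLOC][12-47 FREE]
Free blocks: [1 36] total_free=37 largest=36 -> 100*(37-36)/37 = 100/37 ≈ 2.703 -> rounds to 3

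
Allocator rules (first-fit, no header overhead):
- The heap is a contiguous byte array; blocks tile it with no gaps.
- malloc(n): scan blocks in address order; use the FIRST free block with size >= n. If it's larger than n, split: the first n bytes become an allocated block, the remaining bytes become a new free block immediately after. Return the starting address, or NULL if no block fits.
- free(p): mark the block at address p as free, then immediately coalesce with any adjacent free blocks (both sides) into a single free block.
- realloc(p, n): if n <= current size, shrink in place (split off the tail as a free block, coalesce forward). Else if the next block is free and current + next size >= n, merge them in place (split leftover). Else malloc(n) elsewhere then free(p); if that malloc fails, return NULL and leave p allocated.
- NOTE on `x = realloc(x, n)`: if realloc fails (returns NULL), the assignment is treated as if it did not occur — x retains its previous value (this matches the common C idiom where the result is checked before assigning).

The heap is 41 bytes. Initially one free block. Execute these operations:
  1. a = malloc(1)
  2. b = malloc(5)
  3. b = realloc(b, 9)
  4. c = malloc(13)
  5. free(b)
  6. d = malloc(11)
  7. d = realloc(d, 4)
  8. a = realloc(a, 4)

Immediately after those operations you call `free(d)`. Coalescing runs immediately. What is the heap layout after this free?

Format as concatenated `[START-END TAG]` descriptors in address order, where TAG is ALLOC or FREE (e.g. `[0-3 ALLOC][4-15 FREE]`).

Op 1: a = malloc(1) -> a = 0; heap: [0-0 ALLOC][1-40 FREE]
Op 2: b = malloc(5) -> b = 1; heap: [0-0 ALLOC][1-5 ALLOC][6-40 FREE]
Op 3: b = realloc(b, 9) -> b = 1; heap: [0-0 ALLOC][1-9 ALLOC][10-40 FREE]
Op 4: c = malloc(13) -> c = 10; heap: [0-0 ALLOC][1-9 ALLOC][10-22 ALLOC][23-40 FREE]
Op 5: free(b) -> (freed b); heap: [0-0 ALLOC][1-9 FREE][10-22 ALLOC][23-40 FREE]
Op 6: d = malloc(11) -> d = 23; heap: [0-0 ALLOC][1-9 FREE][10-22 ALLOC][23-33 ALLOC][34-40 FREE]
Op 7: d = realloc(d, 4) -> d = 23; heap: [0-0 ALLOC][1-9 FREE][10-22 ALLOC][23-26 ALLOC][27-40 FREE]
Op 8: a = realloc(a, 4) -> a = 0; heap: [0-3 ALLOC][4-9 FREE][10-22 ALLOC][23-26 ALLOC][27-40 FREE]
free(d): d = 23 -> block [23-26 ALLOC]; mark free, coalesce with adjacent free neighbors -> [0-3 ALLOC][4-9 FREE][10-22 ALLOC][23-40 FREE]

Answer: [0-3 ALLOC][4-9 FREE][10-22 ALLOC][23-40 FREE]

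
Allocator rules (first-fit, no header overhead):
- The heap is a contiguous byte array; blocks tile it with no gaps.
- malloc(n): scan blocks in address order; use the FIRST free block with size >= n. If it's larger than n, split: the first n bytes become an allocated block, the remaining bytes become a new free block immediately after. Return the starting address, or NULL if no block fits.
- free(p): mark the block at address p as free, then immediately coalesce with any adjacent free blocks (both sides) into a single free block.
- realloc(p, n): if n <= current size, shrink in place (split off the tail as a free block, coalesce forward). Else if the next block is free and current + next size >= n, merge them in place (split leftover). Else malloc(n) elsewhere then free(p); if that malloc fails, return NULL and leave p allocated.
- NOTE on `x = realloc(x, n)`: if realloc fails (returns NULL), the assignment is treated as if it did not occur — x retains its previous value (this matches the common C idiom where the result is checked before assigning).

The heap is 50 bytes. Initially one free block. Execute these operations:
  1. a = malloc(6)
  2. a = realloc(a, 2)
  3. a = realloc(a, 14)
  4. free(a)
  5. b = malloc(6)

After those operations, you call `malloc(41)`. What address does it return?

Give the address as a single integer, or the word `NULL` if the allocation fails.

Answer: 6

Derivation:
Op 1: a = malloc(6) -> a = 0; heap: [0-5 ALLOC][6-49 FREE]
Op 2: a = realloc(a, 2) -> a = 0; heap: [0-1 ALLOC][2-49 FREE]
Op 3: a = realloc(a, 14) -> a = 0; heap: [0-13 ALLOC][14-49 FREE]
Op 4: free(a) -> (freed a); heap: [0-49 FREE]
Op 5: b = malloc(6) -> b = 0; heap: [0-5 ALLOC][6-49 FREE]
malloc(41): first-fit scan over [0-5 ALLOC][6-49 FREE] -> 6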